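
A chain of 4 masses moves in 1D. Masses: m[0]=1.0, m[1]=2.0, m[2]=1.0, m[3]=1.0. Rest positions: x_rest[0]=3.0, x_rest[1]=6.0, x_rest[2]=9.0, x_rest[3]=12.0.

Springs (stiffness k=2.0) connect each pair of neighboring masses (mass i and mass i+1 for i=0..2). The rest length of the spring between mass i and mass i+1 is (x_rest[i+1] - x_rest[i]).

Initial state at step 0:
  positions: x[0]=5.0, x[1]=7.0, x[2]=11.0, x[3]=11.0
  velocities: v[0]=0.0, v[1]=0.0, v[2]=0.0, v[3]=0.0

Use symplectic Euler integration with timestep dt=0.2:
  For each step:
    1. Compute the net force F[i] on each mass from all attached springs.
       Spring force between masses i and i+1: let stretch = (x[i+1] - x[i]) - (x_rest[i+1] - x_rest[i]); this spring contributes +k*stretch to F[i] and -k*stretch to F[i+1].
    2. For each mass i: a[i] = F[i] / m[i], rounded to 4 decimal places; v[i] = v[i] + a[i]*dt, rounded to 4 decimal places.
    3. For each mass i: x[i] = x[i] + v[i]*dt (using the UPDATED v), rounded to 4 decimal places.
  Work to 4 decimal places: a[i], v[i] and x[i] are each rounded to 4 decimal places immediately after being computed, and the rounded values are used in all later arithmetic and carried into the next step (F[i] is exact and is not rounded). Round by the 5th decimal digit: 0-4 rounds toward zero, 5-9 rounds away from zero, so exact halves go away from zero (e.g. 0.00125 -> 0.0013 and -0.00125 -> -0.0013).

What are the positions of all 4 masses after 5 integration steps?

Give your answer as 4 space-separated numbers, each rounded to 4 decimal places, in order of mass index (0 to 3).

Answer: 4.1750 7.5556 8.4288 13.2851

Derivation:
Step 0: x=[5.0000 7.0000 11.0000 11.0000] v=[0.0000 0.0000 0.0000 0.0000]
Step 1: x=[4.9200 7.0800 10.6800 11.2400] v=[-0.4000 0.4000 -1.6000 1.2000]
Step 2: x=[4.7728 7.2176 10.1168 11.6752] v=[-0.7360 0.6880 -2.8160 2.1760]
Step 3: x=[4.5812 7.3734 9.4463 12.2257] v=[-0.9581 0.7789 -3.3523 2.7526]
Step 4: x=[4.3730 7.5004 8.8324 12.7939] v=[-1.0412 0.6350 -3.0697 2.8408]
Step 5: x=[4.1750 7.5556 8.4288 13.2851] v=[-0.9902 0.2759 -2.0179 2.4562]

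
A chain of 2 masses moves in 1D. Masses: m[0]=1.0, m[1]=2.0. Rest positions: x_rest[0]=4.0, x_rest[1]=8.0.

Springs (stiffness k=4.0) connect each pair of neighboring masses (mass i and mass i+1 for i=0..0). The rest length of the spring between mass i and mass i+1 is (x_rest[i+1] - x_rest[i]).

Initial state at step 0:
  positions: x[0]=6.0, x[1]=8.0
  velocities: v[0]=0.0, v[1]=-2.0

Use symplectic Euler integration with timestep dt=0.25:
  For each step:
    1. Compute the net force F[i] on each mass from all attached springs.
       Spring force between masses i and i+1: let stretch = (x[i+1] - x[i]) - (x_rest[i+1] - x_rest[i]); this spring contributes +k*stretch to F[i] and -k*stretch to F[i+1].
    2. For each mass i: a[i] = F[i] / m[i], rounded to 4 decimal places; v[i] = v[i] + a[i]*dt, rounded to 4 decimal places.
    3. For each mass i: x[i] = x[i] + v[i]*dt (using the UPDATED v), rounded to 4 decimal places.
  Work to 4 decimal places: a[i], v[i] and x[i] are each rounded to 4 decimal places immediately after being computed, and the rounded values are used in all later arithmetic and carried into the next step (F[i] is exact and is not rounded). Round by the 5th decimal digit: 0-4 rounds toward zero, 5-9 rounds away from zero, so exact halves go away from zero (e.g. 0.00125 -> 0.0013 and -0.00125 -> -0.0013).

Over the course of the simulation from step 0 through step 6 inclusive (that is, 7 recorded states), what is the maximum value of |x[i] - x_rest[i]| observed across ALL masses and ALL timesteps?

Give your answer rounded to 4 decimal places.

Step 0: x=[6.0000 8.0000] v=[0.0000 -2.0000]
Step 1: x=[5.5000 7.7500] v=[-2.0000 -1.0000]
Step 2: x=[4.5625 7.7188] v=[-3.7500 -0.1250]
Step 3: x=[3.4141 7.7930] v=[-4.5937 0.2969]
Step 4: x=[2.3604 7.8199] v=[-4.2148 0.1075]
Step 5: x=[1.6716 7.6643] v=[-2.7553 -0.6223]
Step 6: x=[1.4810 7.2596] v=[-0.7626 -1.6187]
Max displacement = 2.5190

Answer: 2.5190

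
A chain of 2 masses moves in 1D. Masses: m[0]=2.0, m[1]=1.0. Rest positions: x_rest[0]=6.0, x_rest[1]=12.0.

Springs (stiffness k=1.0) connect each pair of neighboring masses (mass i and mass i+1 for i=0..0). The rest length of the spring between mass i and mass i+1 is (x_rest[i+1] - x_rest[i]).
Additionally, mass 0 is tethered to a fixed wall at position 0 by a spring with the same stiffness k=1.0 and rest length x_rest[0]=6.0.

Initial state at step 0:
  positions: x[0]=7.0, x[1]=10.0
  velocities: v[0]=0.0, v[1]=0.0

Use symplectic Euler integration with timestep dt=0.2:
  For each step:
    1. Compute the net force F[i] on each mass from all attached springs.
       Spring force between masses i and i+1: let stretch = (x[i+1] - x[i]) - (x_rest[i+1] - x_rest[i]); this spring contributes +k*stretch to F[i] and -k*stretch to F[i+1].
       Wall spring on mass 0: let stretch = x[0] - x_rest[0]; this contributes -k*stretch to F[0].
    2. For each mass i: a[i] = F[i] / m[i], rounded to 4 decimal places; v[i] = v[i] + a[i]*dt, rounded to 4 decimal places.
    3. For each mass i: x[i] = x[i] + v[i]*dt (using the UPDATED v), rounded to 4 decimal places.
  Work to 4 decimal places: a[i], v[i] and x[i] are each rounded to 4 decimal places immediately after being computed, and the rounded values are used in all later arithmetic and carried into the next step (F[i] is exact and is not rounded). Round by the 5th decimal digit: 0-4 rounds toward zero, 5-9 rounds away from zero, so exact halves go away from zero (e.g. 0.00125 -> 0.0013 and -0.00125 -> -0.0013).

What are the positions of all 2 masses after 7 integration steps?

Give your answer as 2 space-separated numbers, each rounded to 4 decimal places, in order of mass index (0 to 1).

Answer: 5.3891 12.4601

Derivation:
Step 0: x=[7.0000 10.0000] v=[0.0000 0.0000]
Step 1: x=[6.9200 10.1200] v=[-0.4000 0.6000]
Step 2: x=[6.7656 10.3520] v=[-0.7720 1.1600]
Step 3: x=[6.5476 10.6805] v=[-1.0899 1.6427]
Step 4: x=[6.2813 11.0837] v=[-1.3314 2.0161]
Step 5: x=[5.9854 11.5348] v=[-1.4793 2.2556]
Step 6: x=[5.6808 12.0039] v=[-1.5229 2.3457]
Step 7: x=[5.3891 12.4601] v=[-1.4587 2.2811]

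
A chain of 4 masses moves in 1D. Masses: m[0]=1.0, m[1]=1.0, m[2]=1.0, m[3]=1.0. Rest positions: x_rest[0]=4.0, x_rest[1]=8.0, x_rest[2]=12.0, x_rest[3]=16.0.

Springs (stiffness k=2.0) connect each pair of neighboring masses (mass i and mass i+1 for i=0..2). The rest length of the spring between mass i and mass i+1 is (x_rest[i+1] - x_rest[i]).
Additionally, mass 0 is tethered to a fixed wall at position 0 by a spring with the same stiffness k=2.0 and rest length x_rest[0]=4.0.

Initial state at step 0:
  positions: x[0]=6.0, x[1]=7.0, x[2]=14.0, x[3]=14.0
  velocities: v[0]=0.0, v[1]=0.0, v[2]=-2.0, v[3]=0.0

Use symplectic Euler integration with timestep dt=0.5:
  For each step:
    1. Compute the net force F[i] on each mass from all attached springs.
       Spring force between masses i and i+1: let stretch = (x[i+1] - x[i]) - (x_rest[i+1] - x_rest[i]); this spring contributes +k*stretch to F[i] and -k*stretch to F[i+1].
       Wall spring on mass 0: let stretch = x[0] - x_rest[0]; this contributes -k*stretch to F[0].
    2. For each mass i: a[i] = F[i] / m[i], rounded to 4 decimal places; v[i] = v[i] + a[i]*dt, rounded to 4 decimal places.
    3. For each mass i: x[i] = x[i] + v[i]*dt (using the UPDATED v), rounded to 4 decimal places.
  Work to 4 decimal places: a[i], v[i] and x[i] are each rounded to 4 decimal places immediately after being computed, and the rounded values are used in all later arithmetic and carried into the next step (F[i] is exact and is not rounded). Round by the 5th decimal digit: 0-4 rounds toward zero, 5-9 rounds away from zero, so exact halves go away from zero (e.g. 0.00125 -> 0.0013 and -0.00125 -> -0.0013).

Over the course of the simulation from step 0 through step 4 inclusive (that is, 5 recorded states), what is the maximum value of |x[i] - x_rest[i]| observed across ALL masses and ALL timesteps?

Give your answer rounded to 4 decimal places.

Step 0: x=[6.0000 7.0000 14.0000 14.0000] v=[0.0000 0.0000 -2.0000 0.0000]
Step 1: x=[3.5000 10.0000 9.5000 16.0000] v=[-5.0000 6.0000 -9.0000 4.0000]
Step 2: x=[2.5000 9.5000 8.5000 16.7500] v=[-2.0000 -1.0000 -2.0000 1.5000]
Step 3: x=[3.7500 5.0000 12.1250 15.3750] v=[2.5000 -9.0000 7.2500 -2.7500]
Step 4: x=[3.7500 3.4375 13.8125 14.3750] v=[0.0000 -3.1250 3.3750 -2.0000]
Max displacement = 4.5625

Answer: 4.5625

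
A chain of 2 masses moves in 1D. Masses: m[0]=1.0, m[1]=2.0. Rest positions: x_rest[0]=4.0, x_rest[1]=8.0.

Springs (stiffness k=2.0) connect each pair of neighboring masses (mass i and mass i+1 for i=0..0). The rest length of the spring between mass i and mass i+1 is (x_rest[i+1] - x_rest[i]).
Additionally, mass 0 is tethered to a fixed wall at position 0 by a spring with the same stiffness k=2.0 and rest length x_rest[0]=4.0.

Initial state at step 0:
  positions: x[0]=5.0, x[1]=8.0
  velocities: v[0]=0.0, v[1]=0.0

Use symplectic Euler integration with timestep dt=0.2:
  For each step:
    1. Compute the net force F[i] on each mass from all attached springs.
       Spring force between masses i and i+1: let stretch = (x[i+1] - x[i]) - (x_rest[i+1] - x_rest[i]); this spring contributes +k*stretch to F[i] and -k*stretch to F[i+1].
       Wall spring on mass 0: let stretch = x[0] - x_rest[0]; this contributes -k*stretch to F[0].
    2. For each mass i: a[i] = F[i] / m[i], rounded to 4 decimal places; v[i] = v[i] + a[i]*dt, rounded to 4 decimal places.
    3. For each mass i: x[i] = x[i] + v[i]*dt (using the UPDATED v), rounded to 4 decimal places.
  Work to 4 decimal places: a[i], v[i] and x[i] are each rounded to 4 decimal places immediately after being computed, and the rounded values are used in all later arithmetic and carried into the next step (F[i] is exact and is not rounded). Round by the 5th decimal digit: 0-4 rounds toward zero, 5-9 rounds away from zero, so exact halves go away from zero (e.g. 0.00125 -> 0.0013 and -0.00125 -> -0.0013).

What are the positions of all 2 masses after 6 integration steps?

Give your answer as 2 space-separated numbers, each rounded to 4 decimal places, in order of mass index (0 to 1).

Answer: 3.2565 8.3921

Derivation:
Step 0: x=[5.0000 8.0000] v=[0.0000 0.0000]
Step 1: x=[4.8400 8.0400] v=[-0.8000 0.2000]
Step 2: x=[4.5488 8.1120] v=[-1.4560 0.3600]
Step 3: x=[4.1788 8.2015] v=[-1.8502 0.4474]
Step 4: x=[3.7963 8.2901] v=[-1.9126 0.4429]
Step 5: x=[3.4696 8.3589] v=[-1.6336 0.3441]
Step 6: x=[3.2565 8.3921] v=[-1.0657 0.1662]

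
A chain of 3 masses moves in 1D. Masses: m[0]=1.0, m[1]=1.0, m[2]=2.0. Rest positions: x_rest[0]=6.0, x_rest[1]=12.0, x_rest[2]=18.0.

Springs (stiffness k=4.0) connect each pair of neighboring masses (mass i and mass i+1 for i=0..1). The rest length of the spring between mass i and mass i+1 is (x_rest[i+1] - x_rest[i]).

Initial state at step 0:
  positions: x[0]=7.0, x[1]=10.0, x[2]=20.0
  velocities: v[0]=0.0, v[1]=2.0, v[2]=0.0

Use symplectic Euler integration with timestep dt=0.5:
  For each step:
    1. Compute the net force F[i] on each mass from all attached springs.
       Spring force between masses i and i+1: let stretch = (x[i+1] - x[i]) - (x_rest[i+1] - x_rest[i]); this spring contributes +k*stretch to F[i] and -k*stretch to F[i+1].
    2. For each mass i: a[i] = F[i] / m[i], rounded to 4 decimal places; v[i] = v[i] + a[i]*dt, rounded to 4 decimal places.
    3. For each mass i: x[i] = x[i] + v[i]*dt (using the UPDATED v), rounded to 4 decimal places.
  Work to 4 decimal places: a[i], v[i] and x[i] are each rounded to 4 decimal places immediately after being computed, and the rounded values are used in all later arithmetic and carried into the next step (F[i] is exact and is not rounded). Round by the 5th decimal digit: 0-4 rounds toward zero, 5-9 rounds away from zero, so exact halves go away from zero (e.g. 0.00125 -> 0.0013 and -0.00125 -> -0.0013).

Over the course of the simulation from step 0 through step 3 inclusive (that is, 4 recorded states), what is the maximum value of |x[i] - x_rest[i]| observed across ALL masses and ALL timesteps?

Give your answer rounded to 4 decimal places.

Answer: 6.0000

Derivation:
Step 0: x=[7.0000 10.0000 20.0000] v=[0.0000 2.0000 0.0000]
Step 1: x=[4.0000 18.0000 18.0000] v=[-6.0000 16.0000 -4.0000]
Step 2: x=[9.0000 12.0000 19.0000] v=[10.0000 -12.0000 2.0000]
Step 3: x=[11.0000 10.0000 19.5000] v=[4.0000 -4.0000 1.0000]
Max displacement = 6.0000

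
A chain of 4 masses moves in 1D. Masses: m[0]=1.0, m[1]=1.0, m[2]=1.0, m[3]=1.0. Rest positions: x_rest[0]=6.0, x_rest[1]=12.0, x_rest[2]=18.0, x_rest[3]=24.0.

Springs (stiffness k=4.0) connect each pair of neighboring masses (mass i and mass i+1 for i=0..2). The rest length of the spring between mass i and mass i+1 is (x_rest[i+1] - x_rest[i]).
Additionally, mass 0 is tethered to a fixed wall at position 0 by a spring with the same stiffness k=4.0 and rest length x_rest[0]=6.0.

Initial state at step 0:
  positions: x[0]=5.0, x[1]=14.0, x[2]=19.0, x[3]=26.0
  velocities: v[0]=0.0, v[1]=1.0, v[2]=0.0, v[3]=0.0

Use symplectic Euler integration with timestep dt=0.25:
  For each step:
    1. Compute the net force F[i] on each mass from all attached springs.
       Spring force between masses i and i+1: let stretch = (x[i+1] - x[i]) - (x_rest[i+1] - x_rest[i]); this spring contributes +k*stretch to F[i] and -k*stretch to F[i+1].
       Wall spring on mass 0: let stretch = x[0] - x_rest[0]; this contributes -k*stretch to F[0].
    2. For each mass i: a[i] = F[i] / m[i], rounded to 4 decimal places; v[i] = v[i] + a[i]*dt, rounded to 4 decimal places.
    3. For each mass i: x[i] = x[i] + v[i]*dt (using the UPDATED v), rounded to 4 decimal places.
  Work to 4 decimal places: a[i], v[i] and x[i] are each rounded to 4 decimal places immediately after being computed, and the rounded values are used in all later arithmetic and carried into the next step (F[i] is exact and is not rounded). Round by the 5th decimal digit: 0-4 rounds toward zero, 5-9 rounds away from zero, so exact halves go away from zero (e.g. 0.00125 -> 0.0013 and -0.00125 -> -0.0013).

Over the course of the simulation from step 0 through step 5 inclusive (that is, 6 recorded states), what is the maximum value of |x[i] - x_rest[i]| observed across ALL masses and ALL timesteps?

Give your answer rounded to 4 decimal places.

Step 0: x=[5.0000 14.0000 19.0000 26.0000] v=[0.0000 1.0000 0.0000 0.0000]
Step 1: x=[6.0000 13.2500 19.5000 25.7500] v=[4.0000 -3.0000 2.0000 -1.0000]
Step 2: x=[7.3125 12.2500 20.0000 25.4375] v=[5.2500 -4.0000 2.0000 -1.2500]
Step 3: x=[8.0313 11.9531 19.9219 25.2656] v=[2.8750 -1.1875 -0.3125 -0.6875]
Step 4: x=[7.7227 12.6680 19.1875 25.2578] v=[-1.2345 2.8595 -2.9376 -0.0312]
Step 5: x=[6.7197 13.7764 18.3408 25.2324] v=[-4.0119 4.4337 -3.3868 -0.1015]
Max displacement = 2.0313

Answer: 2.0313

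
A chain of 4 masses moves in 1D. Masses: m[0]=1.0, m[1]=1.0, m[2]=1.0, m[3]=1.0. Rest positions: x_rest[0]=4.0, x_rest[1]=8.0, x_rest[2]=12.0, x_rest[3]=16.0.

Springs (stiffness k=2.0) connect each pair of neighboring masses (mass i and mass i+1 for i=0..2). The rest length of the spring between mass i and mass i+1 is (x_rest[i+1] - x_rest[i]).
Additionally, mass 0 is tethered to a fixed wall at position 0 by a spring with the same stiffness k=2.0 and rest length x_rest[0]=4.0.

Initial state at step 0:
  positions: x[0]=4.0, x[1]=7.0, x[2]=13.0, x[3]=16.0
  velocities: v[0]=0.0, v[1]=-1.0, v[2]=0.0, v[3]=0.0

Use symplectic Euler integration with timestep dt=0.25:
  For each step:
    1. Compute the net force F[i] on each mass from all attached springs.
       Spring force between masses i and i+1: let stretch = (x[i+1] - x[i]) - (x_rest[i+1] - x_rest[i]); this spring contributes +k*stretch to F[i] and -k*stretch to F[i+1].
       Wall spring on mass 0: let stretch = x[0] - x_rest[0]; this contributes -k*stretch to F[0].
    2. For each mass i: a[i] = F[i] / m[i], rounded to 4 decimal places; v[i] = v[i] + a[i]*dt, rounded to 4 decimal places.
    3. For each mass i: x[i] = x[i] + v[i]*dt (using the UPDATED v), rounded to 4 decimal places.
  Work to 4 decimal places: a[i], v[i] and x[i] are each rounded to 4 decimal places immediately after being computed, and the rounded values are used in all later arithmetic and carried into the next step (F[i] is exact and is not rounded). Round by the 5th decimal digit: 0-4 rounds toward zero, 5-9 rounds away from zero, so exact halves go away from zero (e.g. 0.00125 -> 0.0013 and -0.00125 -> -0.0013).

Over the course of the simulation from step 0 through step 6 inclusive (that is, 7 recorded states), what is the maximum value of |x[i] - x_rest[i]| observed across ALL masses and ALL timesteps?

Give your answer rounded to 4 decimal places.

Step 0: x=[4.0000 7.0000 13.0000 16.0000] v=[0.0000 -1.0000 0.0000 0.0000]
Step 1: x=[3.8750 7.1250 12.6250 16.1250] v=[-0.5000 0.5000 -1.5000 0.5000]
Step 2: x=[3.6719 7.5313 12.0000 16.3125] v=[-0.8125 1.6250 -2.5000 0.7500]
Step 3: x=[3.4922 8.0137 11.3555 16.4610] v=[-0.7188 1.9297 -2.5781 0.5938]
Step 4: x=[3.4412 8.3487 10.9314 16.4713] v=[-0.2042 1.3399 -1.6963 0.0411]
Step 5: x=[3.5735 8.3931 10.8770 16.2891] v=[0.5290 0.1775 -0.2177 -0.7289]
Step 6: x=[3.8615 8.1455 11.1886 15.9304] v=[1.1521 -0.9904 1.2464 -1.4350]
Max displacement = 1.1230

Answer: 1.1230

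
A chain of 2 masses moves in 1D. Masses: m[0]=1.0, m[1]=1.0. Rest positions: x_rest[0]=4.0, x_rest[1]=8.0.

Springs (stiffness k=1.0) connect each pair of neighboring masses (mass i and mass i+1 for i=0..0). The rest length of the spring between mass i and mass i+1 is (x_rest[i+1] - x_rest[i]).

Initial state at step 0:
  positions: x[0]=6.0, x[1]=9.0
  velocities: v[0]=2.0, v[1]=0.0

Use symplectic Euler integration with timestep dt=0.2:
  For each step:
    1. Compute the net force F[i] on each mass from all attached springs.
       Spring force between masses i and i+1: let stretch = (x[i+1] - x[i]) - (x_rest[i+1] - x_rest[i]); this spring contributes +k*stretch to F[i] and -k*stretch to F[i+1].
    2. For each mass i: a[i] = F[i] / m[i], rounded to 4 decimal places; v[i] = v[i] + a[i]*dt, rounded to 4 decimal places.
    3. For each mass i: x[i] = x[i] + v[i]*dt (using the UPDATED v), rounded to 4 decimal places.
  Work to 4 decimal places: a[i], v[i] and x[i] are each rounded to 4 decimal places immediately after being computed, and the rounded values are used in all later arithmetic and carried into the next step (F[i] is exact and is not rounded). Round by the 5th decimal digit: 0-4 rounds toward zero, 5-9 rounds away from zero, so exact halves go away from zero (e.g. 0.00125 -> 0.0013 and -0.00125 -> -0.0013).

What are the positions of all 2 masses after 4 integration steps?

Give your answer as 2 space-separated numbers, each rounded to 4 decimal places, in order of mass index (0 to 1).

Answer: 7.0938 9.5062

Derivation:
Step 0: x=[6.0000 9.0000] v=[2.0000 0.0000]
Step 1: x=[6.3600 9.0400] v=[1.8000 0.2000]
Step 2: x=[6.6672 9.1328] v=[1.5360 0.4640]
Step 3: x=[6.9130 9.2870] v=[1.2291 0.7709]
Step 4: x=[7.0938 9.5062] v=[0.9039 1.0961]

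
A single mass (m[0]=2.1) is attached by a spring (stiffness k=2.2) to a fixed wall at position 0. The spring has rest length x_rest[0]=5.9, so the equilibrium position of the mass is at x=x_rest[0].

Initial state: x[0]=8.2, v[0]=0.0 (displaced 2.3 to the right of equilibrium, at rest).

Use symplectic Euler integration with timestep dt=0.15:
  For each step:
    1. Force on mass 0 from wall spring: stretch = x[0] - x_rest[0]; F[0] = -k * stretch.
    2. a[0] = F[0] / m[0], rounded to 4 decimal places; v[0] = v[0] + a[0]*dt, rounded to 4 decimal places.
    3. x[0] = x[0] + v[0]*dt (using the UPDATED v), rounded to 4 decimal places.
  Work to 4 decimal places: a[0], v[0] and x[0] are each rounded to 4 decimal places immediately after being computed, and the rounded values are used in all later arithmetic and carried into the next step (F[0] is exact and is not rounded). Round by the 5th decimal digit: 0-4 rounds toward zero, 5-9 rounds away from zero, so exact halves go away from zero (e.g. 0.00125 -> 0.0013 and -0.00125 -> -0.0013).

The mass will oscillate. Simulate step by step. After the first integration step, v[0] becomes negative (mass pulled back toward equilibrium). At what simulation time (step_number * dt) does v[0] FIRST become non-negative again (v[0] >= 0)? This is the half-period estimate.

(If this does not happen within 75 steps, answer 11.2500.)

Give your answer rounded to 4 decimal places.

Answer: 3.1500

Derivation:
Step 0: x=[8.2000] v=[0.0000]
Step 1: x=[8.1458] v=[-0.3614]
Step 2: x=[8.0387] v=[-0.7143]
Step 3: x=[7.8811] v=[-1.0504]
Step 4: x=[7.6768] v=[-1.3617]
Step 5: x=[7.4307] v=[-1.6409]
Step 6: x=[7.1485] v=[-1.8814]
Step 7: x=[6.8369] v=[-2.0776]
Step 8: x=[6.5032] v=[-2.2248]
Step 9: x=[6.1553] v=[-2.3196]
Step 10: x=[5.8013] v=[-2.3597]
Step 11: x=[5.4497] v=[-2.3442]
Step 12: x=[5.1087] v=[-2.2734]
Step 13: x=[4.7863] v=[-2.1491]
Step 14: x=[4.4902] v=[-1.9741]
Step 15: x=[4.2273] v=[-1.7526]
Step 16: x=[4.0038] v=[-1.4897]
Step 17: x=[3.8250] v=[-1.1917]
Step 18: x=[3.6952] v=[-0.8656]
Step 19: x=[3.6173] v=[-0.5191]
Step 20: x=[3.5932] v=[-0.1604]
Step 21: x=[3.6235] v=[0.2021]
First v>=0 after going negative at step 21, time=3.1500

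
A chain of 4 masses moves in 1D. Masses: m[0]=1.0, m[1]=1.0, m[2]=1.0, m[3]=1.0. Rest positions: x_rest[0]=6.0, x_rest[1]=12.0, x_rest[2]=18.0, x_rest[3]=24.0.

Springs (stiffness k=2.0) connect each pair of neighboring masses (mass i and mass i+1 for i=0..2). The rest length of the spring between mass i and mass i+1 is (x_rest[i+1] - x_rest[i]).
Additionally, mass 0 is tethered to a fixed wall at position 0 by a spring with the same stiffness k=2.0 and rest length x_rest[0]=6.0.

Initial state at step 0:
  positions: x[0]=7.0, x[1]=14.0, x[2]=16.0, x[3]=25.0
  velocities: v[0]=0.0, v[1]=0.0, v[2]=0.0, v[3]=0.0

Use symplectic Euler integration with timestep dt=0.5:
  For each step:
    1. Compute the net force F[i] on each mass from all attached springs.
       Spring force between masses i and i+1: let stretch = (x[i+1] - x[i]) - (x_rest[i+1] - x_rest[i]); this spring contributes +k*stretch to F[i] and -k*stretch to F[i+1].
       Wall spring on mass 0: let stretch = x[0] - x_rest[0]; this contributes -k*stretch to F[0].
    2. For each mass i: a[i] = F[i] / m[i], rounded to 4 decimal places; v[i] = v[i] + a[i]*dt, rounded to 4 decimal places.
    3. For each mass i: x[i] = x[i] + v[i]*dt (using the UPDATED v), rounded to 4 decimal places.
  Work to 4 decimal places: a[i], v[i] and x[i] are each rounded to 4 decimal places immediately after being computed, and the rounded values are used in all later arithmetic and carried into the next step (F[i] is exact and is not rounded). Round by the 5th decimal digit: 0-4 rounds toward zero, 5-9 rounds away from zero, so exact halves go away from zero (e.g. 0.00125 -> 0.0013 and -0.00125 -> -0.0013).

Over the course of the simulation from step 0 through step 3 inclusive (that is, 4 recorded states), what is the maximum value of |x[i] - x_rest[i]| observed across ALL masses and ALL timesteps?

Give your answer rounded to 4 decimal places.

Step 0: x=[7.0000 14.0000 16.0000 25.0000] v=[0.0000 0.0000 0.0000 0.0000]
Step 1: x=[7.0000 11.5000 19.5000 23.5000] v=[0.0000 -5.0000 7.0000 -3.0000]
Step 2: x=[5.7500 10.7500 21.0000 23.0000] v=[-2.5000 -1.5000 3.0000 -1.0000]
Step 3: x=[4.1250 12.6250 18.3750 24.5000] v=[-3.2500 3.7500 -5.2500 3.0000]
Max displacement = 3.0000

Answer: 3.0000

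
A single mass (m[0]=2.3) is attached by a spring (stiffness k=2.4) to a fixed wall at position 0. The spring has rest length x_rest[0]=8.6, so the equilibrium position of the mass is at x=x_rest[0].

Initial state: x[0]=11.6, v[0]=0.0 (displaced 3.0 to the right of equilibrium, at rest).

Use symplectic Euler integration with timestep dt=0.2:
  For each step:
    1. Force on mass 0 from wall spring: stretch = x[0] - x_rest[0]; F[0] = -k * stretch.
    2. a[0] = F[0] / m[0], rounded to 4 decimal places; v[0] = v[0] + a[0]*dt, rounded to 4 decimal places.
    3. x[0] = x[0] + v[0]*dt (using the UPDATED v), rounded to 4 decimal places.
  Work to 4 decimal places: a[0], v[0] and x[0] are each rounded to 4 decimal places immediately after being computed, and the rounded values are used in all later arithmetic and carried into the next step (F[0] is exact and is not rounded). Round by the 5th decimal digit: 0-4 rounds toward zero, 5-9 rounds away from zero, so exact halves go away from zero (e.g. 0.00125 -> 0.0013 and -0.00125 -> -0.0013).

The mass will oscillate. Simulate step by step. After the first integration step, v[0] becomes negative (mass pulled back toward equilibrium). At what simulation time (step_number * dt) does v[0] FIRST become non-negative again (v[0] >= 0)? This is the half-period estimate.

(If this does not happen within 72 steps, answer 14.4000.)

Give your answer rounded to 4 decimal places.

Step 0: x=[11.6000] v=[0.0000]
Step 1: x=[11.4748] v=[-0.6261]
Step 2: x=[11.2296] v=[-1.2261]
Step 3: x=[10.8746] v=[-1.7749]
Step 4: x=[10.4247] v=[-2.2496]
Step 5: x=[9.8986] v=[-2.6304]
Step 6: x=[9.3183] v=[-2.9014]
Step 7: x=[8.7080] v=[-3.0513]
Step 8: x=[8.0932] v=[-3.0738]
Step 9: x=[7.4996] v=[-2.9680]
Step 10: x=[6.9519] v=[-2.7384]
Step 11: x=[6.4730] v=[-2.3944]
Step 12: x=[6.0829] v=[-1.9505]
Step 13: x=[5.7979] v=[-1.4252]
Step 14: x=[5.6298] v=[-0.8404]
Step 15: x=[5.5857] v=[-0.2205]
Step 16: x=[5.6674] v=[0.4086]
First v>=0 after going negative at step 16, time=3.2000

Answer: 3.2000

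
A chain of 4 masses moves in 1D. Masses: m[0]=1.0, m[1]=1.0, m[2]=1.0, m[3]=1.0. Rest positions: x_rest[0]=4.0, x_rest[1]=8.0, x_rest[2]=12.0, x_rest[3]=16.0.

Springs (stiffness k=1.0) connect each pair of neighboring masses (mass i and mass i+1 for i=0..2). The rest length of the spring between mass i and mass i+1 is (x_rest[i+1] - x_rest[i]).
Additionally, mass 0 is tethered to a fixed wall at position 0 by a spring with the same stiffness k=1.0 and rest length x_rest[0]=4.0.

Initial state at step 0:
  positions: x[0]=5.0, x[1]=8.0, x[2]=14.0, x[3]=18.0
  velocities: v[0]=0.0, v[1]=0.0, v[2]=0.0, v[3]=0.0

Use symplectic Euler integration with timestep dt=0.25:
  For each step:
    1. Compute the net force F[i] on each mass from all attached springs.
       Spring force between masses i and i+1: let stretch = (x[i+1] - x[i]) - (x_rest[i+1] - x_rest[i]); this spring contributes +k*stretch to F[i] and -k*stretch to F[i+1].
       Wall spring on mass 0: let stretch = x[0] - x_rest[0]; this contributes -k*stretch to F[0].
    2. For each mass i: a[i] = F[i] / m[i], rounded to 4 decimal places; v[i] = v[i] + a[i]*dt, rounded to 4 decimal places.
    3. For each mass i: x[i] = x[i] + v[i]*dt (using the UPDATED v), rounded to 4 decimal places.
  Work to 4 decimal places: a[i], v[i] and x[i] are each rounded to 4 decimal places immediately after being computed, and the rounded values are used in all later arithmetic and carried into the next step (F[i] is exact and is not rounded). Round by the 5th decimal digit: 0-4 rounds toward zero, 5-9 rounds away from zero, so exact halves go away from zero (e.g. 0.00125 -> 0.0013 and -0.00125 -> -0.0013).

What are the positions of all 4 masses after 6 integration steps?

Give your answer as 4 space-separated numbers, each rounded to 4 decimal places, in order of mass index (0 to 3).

Step 0: x=[5.0000 8.0000 14.0000 18.0000] v=[0.0000 0.0000 0.0000 0.0000]
Step 1: x=[4.8750 8.1875 13.8750 18.0000] v=[-0.5000 0.7500 -0.5000 0.0000]
Step 2: x=[4.6524 8.5235 13.6524 17.9922] v=[-0.8906 1.3438 -0.8906 -0.0313]
Step 3: x=[4.3809 8.9381 13.3804 17.9631] v=[-1.0859 1.6583 -1.0879 -0.1163]
Step 4: x=[4.1205 9.3455 13.1172 17.8976] v=[-1.0418 1.6296 -1.0528 -0.2620]
Step 5: x=[3.9291 9.6621 12.9171 17.7833] v=[-0.7657 1.2663 -0.8006 -0.4571]
Step 6: x=[3.8504 9.8238 12.8177 17.6149] v=[-0.3147 0.6468 -0.3978 -0.6737]

Answer: 3.8504 9.8238 12.8177 17.6149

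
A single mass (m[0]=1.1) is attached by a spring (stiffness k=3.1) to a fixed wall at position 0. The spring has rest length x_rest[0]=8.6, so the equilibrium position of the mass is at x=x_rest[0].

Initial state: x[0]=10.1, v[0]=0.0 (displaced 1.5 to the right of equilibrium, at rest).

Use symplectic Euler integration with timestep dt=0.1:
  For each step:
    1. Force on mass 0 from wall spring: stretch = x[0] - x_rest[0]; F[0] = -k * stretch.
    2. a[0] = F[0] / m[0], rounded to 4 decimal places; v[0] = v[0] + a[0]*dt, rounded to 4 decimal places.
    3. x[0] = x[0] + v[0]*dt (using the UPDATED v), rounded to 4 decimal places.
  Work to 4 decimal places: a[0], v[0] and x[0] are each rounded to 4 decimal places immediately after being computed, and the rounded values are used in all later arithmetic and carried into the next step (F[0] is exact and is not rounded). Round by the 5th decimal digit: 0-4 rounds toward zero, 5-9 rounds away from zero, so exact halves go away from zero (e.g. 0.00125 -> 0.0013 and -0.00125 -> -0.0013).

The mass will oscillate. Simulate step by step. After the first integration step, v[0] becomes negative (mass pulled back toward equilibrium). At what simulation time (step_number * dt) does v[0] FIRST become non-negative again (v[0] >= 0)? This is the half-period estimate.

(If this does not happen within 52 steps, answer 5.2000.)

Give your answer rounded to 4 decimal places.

Step 0: x=[10.1000] v=[0.0000]
Step 1: x=[10.0577] v=[-0.4227]
Step 2: x=[9.9744] v=[-0.8335]
Step 3: x=[9.8523] v=[-1.2208]
Step 4: x=[9.6949] v=[-1.5737]
Step 5: x=[9.5067] v=[-1.8823]
Step 6: x=[9.2929] v=[-2.1378]
Step 7: x=[9.0596] v=[-2.3331]
Step 8: x=[8.8133] v=[-2.4626]
Step 9: x=[8.5610] v=[-2.5227]
Step 10: x=[8.3098] v=[-2.5117]
Step 11: x=[8.0668] v=[-2.4299]
Step 12: x=[7.8388] v=[-2.2796]
Step 13: x=[7.6323] v=[-2.0651]
Step 14: x=[7.4531] v=[-1.7924]
Step 15: x=[7.3062] v=[-1.4692]
Step 16: x=[7.1957] v=[-1.1046]
Step 17: x=[7.1248] v=[-0.7088]
Step 18: x=[7.0955] v=[-0.2931]
Step 19: x=[7.1086] v=[0.1309]
First v>=0 after going negative at step 19, time=1.9000

Answer: 1.9000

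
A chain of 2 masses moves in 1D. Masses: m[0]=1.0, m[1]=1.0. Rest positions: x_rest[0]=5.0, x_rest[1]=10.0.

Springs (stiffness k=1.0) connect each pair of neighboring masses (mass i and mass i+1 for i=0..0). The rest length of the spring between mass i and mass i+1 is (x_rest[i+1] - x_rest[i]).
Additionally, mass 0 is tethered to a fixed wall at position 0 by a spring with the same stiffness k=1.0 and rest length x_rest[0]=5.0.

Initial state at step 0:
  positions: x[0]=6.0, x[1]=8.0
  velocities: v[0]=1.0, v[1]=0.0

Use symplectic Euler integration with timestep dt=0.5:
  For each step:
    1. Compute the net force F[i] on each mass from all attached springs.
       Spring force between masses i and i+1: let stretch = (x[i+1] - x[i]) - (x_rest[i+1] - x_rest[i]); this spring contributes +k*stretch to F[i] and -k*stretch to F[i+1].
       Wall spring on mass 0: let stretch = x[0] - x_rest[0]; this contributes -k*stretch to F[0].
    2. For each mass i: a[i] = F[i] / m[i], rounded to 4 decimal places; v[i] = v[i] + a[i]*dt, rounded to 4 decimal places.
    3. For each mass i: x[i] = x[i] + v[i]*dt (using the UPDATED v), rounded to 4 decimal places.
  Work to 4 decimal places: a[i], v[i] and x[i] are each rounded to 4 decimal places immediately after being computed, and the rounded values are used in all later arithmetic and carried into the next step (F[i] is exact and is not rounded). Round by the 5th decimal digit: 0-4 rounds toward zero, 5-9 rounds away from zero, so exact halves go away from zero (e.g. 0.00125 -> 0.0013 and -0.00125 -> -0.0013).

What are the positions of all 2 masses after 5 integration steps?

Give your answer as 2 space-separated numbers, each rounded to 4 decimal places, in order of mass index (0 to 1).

Step 0: x=[6.0000 8.0000] v=[1.0000 0.0000]
Step 1: x=[5.5000 8.7500] v=[-1.0000 1.5000]
Step 2: x=[4.4375 9.9375] v=[-2.1250 2.3750]
Step 3: x=[3.6406 11.0000] v=[-1.5938 2.1250]
Step 4: x=[3.7734 11.4727] v=[0.2656 0.9453]
Step 5: x=[4.8877 11.2705] v=[2.2286 -0.4044]

Answer: 4.8877 11.2705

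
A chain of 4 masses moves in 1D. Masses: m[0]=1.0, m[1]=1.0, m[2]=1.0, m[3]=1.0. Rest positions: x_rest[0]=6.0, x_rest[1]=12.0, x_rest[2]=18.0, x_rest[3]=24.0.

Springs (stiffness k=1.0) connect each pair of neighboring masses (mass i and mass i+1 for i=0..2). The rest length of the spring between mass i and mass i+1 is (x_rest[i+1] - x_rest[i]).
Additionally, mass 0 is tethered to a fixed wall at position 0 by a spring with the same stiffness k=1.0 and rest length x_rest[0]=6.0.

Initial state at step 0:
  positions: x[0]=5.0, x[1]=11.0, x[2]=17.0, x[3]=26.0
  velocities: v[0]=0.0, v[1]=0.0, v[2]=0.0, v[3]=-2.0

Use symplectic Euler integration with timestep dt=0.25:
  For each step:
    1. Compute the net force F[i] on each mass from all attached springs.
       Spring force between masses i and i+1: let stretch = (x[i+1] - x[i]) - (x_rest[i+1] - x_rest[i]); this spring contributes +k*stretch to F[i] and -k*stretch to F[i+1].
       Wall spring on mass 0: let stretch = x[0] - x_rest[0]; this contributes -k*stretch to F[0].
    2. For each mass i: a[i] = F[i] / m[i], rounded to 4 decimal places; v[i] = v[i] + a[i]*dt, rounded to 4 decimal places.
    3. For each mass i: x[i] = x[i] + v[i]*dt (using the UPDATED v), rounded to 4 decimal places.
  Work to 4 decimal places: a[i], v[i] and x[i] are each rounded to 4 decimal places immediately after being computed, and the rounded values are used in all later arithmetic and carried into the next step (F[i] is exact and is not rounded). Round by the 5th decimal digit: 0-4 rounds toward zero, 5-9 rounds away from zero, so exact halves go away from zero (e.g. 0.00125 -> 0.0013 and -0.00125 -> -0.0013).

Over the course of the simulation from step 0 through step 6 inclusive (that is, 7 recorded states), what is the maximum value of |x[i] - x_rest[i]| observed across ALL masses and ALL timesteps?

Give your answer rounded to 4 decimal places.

Step 0: x=[5.0000 11.0000 17.0000 26.0000] v=[0.0000 0.0000 0.0000 -2.0000]
Step 1: x=[5.0625 11.0000 17.1875 25.3125] v=[0.2500 0.0000 0.7500 -2.7500]
Step 2: x=[5.1797 11.0156 17.4961 24.4922] v=[0.4688 0.0625 1.2344 -3.2813]
Step 3: x=[5.3379 11.0715 17.8369 23.6096] v=[0.6329 0.2237 1.3633 -3.5303]
Step 4: x=[5.5209 11.1919 18.1157 22.7412] v=[0.7318 0.4817 1.1151 -3.4735]
Step 5: x=[5.7132 11.3906 18.2508 21.9587] v=[0.7693 0.7949 0.5405 -3.1299]
Step 6: x=[5.9033 11.6633 18.1889 21.3195] v=[0.7604 1.0906 -0.2476 -2.5569]
Max displacement = 2.6805

Answer: 2.6805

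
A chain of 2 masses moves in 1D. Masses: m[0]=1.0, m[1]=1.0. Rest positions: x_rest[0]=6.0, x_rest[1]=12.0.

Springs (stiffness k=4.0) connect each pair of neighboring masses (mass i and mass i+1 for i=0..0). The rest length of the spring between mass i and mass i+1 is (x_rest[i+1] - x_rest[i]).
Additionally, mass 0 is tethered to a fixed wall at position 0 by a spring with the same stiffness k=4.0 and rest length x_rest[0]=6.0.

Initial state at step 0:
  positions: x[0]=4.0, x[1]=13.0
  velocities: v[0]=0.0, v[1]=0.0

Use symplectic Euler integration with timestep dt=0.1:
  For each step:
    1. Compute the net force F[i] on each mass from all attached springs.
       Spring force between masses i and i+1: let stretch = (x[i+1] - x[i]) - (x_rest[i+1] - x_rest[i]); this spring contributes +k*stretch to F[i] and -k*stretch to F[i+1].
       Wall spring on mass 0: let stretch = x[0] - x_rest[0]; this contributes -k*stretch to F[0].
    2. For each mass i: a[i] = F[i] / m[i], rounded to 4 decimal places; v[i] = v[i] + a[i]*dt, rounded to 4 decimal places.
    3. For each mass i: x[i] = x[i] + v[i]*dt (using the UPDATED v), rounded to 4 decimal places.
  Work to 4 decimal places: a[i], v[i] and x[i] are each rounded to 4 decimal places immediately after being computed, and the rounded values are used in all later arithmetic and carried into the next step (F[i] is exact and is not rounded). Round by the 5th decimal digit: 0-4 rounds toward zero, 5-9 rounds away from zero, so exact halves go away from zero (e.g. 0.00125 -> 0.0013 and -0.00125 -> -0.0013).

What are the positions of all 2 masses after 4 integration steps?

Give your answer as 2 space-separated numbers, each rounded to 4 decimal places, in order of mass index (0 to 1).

Answer: 5.7030 11.9828

Derivation:
Step 0: x=[4.0000 13.0000] v=[0.0000 0.0000]
Step 1: x=[4.2000 12.8800] v=[2.0000 -1.2000]
Step 2: x=[4.5792 12.6528] v=[3.7920 -2.2720]
Step 3: x=[5.0982 12.3427] v=[5.1898 -3.1014]
Step 4: x=[5.7030 11.9828] v=[6.0483 -3.5992]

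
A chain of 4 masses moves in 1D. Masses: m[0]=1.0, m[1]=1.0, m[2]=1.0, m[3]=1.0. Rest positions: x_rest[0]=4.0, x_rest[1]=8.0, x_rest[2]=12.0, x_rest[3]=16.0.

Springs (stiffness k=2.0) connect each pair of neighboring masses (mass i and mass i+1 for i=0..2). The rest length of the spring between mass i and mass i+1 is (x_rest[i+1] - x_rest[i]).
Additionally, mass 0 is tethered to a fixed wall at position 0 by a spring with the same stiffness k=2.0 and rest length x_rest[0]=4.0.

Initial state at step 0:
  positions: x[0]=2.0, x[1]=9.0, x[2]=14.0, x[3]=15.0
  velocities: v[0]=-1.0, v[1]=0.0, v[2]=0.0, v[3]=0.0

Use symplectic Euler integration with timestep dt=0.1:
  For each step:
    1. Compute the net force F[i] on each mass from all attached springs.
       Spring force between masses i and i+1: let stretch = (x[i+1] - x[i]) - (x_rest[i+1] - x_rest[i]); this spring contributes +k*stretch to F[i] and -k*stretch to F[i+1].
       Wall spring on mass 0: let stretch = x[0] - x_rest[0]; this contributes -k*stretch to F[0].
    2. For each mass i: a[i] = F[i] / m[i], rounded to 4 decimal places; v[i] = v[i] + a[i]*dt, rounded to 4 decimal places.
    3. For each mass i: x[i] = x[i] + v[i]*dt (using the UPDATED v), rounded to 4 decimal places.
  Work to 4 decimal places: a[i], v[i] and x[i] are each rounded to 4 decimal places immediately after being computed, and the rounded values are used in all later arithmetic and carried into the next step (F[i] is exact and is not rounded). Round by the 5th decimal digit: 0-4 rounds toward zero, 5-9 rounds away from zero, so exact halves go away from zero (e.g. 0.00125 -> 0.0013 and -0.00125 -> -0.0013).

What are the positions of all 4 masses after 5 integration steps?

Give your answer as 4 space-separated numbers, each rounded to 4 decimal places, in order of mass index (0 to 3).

Step 0: x=[2.0000 9.0000 14.0000 15.0000] v=[-1.0000 0.0000 0.0000 0.0000]
Step 1: x=[2.0000 8.9600 13.9200 15.0600] v=[0.0000 -0.4000 -0.8000 0.6000]
Step 2: x=[2.0992 8.8800 13.7636 15.1772] v=[0.9920 -0.8000 -1.5640 1.1720]
Step 3: x=[2.2920 8.7621 13.5378 15.3461] v=[1.9283 -1.1794 -2.2580 1.6893]
Step 4: x=[2.5684 8.6103 13.2527 15.5589] v=[2.7639 -1.5183 -2.8515 2.1276]
Step 5: x=[2.9143 8.4305 12.9208 15.8055] v=[3.4586 -1.7982 -3.3187 2.4664]

Answer: 2.9143 8.4305 12.9208 15.8055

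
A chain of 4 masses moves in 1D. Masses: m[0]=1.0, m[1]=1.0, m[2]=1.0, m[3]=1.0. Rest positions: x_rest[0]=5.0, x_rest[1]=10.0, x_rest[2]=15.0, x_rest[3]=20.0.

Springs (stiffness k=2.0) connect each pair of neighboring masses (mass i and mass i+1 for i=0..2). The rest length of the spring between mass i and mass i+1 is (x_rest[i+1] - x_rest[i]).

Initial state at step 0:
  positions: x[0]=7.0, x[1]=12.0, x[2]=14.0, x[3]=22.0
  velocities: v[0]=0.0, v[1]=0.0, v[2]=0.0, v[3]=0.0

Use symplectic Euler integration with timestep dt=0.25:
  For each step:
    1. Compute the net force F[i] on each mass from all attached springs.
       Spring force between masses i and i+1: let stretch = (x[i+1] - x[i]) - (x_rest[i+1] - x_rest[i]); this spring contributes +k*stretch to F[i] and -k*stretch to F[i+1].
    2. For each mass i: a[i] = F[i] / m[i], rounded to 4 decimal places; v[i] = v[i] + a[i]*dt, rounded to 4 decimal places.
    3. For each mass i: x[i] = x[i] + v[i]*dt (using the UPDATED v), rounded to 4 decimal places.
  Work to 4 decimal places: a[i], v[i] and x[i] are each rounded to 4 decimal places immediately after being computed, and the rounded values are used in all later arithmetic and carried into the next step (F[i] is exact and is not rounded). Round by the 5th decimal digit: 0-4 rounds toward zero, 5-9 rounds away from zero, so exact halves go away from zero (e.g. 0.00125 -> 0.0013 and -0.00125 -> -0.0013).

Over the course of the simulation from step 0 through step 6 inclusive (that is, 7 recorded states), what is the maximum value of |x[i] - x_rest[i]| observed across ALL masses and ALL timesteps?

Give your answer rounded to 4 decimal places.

Step 0: x=[7.0000 12.0000 14.0000 22.0000] v=[0.0000 0.0000 0.0000 0.0000]
Step 1: x=[7.0000 11.6250 14.7500 21.6250] v=[0.0000 -1.5000 3.0000 -1.5000]
Step 2: x=[6.9531 11.0625 15.9688 21.0156] v=[-0.1875 -2.2500 4.8750 -2.4375]
Step 3: x=[6.7949 10.5996 17.2051 20.4004] v=[-0.6328 -1.8516 4.9453 -2.4609]
Step 4: x=[6.4873 10.4868 18.0152 20.0108] v=[-1.2305 -0.4512 3.2402 -1.5586]
Step 5: x=[6.0546 10.8151 18.1337 19.9967] v=[-1.7308 1.3133 0.4738 -0.0564]
Step 6: x=[5.5920 11.4632 17.5702 20.3747] v=[-1.8506 2.5924 -2.2540 1.5121]
Max displacement = 3.1337

Answer: 3.1337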